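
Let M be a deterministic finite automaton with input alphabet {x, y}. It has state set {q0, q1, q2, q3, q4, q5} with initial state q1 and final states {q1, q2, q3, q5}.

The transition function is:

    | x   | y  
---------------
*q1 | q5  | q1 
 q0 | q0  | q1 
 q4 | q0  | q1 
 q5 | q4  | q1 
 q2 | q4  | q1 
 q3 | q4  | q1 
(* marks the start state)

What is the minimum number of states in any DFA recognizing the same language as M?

Reachable states from the start: {q0,q1,q4,q5}. Unreachable: {q2,q3} — drop them.
P0 = {q1,q5} | {q0,q4}.
Split {q1,q5} by δ(·,x) → {q1} and {q5}.
No further refinement is possible. Final partition (3 blocks): {q1} | {q0,q4} | {q5}.

3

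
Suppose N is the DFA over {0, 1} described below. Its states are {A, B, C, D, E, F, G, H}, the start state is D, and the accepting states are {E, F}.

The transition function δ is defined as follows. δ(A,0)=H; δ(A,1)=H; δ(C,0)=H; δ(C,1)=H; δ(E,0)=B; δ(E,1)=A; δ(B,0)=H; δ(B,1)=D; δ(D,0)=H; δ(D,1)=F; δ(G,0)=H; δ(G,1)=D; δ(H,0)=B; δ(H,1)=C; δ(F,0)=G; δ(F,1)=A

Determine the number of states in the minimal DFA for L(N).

5

States {E} cannot be reached from the start state, so discard them.
P0 = {F} | {A,B,C,D,G,H}.
Refine {A,B,C,D,G,H} on symbol 1: members go to different blocks, giving {A,B,C,G,H} and {D}.
Split {A,B,C,G,H} by δ(·,1) → {A,C,H} and {B,G}.
Refine {A,C,H} on symbol 0: members go to different blocks, giving {A,C} and {H}.
No further refinement is possible. Final partition (5 blocks): {F} | {A,C} | {D} | {B,G} | {H}.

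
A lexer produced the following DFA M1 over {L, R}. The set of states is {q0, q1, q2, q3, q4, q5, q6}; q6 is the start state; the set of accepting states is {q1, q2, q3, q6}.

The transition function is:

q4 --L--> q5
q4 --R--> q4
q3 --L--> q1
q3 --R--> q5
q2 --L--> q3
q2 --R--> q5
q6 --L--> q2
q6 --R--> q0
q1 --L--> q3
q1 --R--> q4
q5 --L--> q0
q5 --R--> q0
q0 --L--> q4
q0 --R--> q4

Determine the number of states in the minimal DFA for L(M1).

2

Initial partition by acceptance: {q1,q2,q3,q6} | {q0,q4,q5}.
The partition is now stable with 2 blocks: {q1,q2,q3,q6} | {q0,q4,q5}.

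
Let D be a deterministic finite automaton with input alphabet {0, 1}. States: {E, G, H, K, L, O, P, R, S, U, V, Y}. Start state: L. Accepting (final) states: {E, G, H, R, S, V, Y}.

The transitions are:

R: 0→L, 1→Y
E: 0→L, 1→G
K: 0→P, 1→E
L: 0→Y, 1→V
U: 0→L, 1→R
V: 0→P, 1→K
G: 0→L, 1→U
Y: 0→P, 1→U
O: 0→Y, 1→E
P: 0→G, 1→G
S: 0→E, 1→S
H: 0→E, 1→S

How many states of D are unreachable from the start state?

No path from L leads to H, O, S; the other 9 states are all reachable.

3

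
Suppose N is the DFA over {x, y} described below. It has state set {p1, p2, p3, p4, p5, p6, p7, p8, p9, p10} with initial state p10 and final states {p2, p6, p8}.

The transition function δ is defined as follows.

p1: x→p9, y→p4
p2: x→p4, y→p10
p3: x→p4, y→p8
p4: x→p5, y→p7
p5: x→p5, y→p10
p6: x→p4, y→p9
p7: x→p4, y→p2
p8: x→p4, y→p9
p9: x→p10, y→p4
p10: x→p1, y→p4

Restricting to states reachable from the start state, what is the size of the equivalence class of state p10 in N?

First remove the unreachable states {p3,p6,p8}; 7 states remain.
P0 = {p2} | {p1,p4,p5,p7,p9,p10}.
Split {p1,p4,p5,p7,p9,p10} by δ(·,y) → {p1,p4,p5,p9,p10} and {p7}.
Split {p1,p4,p5,p9,p10} by δ(·,y) → {p1,p5,p9,p10} and {p4}.
On input y, block {p1,p5,p9,p10} splits into {p1,p9,p10} and {p5}.
No further refinement is possible. Final partition (5 blocks): {p2} | {p1,p9,p10} | {p7} | {p4} | {p5}.
State p10 belongs to the block {p1,p9,p10}, which has 3 states.

3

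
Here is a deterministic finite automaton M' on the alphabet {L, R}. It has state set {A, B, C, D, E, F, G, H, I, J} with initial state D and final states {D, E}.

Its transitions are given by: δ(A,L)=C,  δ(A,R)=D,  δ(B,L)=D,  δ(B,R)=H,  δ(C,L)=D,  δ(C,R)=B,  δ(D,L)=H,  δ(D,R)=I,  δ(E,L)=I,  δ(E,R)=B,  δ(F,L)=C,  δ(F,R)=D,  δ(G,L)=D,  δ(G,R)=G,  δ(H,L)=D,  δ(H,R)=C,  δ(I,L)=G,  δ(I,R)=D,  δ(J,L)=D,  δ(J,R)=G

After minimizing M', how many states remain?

3

Reachable states from the start: {B,C,D,G,H,I}. Unreachable: {A,E,F,J} — drop them.
Start with accepting vs non-accepting: {D} | {B,C,G,H,I}.
On input L, block {B,C,G,H,I} splits into {B,C,G,H} and {I}.
Stable partition: {D} | {B,C,G,H} | {I} — 3 equivalence classes.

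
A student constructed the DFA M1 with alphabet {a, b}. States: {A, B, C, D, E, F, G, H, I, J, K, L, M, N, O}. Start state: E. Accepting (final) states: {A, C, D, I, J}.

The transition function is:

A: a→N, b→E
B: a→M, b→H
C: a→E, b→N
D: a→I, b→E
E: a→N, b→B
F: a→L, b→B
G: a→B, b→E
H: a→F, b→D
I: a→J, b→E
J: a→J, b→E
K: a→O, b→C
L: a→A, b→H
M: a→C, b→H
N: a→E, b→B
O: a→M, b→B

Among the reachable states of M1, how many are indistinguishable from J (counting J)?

3

First remove the unreachable states {G,K,O}; 12 states remain.
P0 = {A,C,D,I,J} | {B,E,F,H,L,M,N}.
On input a, block {A,C,D,I,J} splits into {D,I,J} and {A,C}.
Refine {B,E,F,H,L,M,N} on symbol a: members go to different blocks, giving {B,E,F,H,N} and {L,M}.
Refine {B,E,F,H,N} on symbol a: members go to different blocks, giving {E,H,N} and {B,F}.
On input a, block {E,H,N} splits into {E,N} and {H}.
Split {B,F} by δ(·,b) → {B} and {F}.
Stable partition: {D,I,J} | {E,N} | {A,C} | {L,M} | {B} | {H} | {F} — 7 equivalence classes.
The equivalence class containing J is {D,I,J}, of size 3.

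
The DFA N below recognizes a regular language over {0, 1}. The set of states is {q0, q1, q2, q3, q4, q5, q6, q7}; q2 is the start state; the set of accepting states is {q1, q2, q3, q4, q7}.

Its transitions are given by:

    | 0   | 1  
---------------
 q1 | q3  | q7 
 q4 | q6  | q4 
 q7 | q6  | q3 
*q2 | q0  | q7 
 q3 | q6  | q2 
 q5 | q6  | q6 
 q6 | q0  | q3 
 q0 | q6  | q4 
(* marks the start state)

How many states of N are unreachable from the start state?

2

Starting at q2 and following transitions, the reachable set is {q0, q2, q3, q4, q6, q7}. That leaves q1, q5 unreachable — 2 in total.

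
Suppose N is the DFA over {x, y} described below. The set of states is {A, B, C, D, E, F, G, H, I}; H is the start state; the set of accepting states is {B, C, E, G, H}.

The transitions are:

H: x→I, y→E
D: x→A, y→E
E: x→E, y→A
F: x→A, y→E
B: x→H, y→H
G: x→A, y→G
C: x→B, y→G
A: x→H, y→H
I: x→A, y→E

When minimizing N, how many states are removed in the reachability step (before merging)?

5

No path from H leads to B, C, D, F, G; the other 4 states are all reachable.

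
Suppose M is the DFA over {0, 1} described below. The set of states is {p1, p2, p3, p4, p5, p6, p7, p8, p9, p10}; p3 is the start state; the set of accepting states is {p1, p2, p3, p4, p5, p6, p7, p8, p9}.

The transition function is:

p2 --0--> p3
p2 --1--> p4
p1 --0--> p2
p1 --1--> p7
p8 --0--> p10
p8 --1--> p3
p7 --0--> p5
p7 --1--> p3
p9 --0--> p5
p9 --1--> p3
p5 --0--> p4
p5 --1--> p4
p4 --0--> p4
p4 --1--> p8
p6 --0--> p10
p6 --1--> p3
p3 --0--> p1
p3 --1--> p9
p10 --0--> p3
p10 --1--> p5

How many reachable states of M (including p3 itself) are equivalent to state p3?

1

Reachable states from the start: {p1,p2,p3,p4,p5,p7,p8,p9,p10}. Unreachable: {p6} — drop them.
P0 = {p1,p2,p3,p4,p5,p7,p8,p9} | {p10}.
Refine {p1,p2,p3,p4,p5,p7,p8,p9} on symbol 0: members go to different blocks, giving {p1,p2,p3,p4,p5,p7,p9} and {p8}.
On input 1, block {p1,p2,p3,p4,p5,p7,p9} splits into {p1,p2,p3,p5,p7,p9} and {p4}.
On input 0, block {p1,p2,p3,p5,p7,p9} splits into {p1,p2,p3,p7,p9} and {p5}.
On input 0, block {p1,p2,p3,p7,p9} splits into {p1,p2,p3} and {p7,p9}.
Split {p1,p2,p3} by δ(·,1) → {p1,p3} and {p2}.
On input 0, block {p1,p3} splits into {p1} and {p3}.
The partition is now stable with 8 blocks: {p1} | {p10} | {p8} | {p4} | {p5} | {p7,p9} | {p2} | {p3}.
The equivalence class containing p3 is {p3}, of size 1.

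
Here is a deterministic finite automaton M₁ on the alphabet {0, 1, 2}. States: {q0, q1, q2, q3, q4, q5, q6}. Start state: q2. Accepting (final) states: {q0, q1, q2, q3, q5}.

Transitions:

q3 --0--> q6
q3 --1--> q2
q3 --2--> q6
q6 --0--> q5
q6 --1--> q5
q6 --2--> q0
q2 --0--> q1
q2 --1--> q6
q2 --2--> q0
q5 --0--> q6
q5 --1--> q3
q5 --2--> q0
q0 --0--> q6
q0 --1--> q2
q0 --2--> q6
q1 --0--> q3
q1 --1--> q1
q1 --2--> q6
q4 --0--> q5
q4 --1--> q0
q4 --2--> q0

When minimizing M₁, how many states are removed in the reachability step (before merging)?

No path from q2 leads to q4; the other 6 states are all reachable.

1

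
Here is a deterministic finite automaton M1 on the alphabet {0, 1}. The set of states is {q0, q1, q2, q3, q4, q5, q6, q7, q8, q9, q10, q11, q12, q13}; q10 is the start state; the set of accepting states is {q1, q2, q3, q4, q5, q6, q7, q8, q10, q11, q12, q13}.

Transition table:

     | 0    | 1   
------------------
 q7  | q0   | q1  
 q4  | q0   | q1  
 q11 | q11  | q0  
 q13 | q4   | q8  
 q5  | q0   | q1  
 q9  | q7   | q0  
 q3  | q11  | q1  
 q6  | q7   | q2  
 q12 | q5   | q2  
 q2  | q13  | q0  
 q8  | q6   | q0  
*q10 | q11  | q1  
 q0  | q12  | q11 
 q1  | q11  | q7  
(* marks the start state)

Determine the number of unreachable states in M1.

2

Starting at q10 and following transitions, the reachable set is {q0, q1, q2, q4, q5, q6, q7, q8, q10, q11, q12, q13}. That leaves q3, q9 unreachable — 2 in total.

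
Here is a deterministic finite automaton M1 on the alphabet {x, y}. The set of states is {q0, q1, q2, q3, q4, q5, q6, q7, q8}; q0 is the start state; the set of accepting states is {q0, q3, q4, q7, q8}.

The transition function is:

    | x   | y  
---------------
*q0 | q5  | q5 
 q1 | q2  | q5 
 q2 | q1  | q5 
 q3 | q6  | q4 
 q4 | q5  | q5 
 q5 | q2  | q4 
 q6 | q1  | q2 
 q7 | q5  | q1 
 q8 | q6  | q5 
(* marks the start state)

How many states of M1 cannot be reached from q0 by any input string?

BFS from q0 reaches {q0, q1, q2, q4, q5}; the 4 state(s) q3, q6, q7, q8 are never visited.

4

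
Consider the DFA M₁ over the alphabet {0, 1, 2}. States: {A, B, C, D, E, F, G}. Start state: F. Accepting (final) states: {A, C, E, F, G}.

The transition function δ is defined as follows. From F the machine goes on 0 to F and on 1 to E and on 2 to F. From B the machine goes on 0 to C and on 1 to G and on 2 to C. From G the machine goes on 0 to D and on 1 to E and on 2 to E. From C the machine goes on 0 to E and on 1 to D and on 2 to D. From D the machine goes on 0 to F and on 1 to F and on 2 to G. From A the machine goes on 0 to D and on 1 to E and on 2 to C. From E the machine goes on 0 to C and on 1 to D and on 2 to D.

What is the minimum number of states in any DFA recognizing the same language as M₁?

4

Reachable states from the start: {C,D,E,F,G}. Unreachable: {A,B} — drop them.
Initial partition by acceptance: {C,E,F,G} | {D}.
On input 0, block {C,E,F,G} splits into {C,E,F} and {G}.
Split {C,E,F} by δ(·,1) → {C,E} and {F}.
The partition is now stable with 4 blocks: {C,E} | {D} | {G} | {F}.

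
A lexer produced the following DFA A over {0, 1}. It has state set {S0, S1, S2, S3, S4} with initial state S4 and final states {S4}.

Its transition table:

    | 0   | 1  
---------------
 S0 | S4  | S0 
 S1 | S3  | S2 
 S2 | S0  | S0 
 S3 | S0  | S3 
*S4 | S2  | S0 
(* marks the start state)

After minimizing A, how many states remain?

3

Reachable states from the start: {S0,S2,S4}. Unreachable: {S1,S3} — drop them.
Initial partition by acceptance: {S4} | {S0,S2}.
Split {S0,S2} by δ(·,0) → {S0} and {S2}.
The partition is now stable with 3 blocks: {S4} | {S0} | {S2}.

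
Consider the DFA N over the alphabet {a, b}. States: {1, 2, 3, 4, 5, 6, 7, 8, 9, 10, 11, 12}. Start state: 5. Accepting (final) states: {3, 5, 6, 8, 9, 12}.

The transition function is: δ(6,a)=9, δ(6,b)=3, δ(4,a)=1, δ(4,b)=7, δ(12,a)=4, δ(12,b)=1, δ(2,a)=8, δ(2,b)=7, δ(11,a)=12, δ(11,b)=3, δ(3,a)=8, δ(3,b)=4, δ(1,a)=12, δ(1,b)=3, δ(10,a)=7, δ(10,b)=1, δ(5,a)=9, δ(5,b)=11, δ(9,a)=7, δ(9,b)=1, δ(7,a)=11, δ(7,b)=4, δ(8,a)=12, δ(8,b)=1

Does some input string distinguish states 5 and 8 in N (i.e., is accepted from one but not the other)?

First remove the unreachable states {2,6,10}; 9 states remain.
P0 = {3,5,8,9,12} | {1,4,7,11}.
On input a, block {3,5,8,9,12} splits into {3,5,8} and {9,12}.
Refine {3,5,8} on symbol a: members go to different blocks, giving {5,8} and {3}.
On input a, block {1,4,7,11} splits into {1,11} and {4,7}.
The partition is now stable with 5 blocks: {5,8} | {1,11} | {9,12} | {3} | {4,7}.
5 and 8 lie in the same block of the stable partition, so they are equivalent — no string distinguishes them.

No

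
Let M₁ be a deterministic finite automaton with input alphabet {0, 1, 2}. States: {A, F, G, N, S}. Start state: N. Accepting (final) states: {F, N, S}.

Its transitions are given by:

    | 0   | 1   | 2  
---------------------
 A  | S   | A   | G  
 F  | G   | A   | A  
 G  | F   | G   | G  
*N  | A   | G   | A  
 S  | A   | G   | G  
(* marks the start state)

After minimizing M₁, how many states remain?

Every state is reachable, so we keep all 5.
Start with accepting vs non-accepting: {F,N,S} | {A,G}.
The partition is now stable with 2 blocks: {F,N,S} | {A,G}.

2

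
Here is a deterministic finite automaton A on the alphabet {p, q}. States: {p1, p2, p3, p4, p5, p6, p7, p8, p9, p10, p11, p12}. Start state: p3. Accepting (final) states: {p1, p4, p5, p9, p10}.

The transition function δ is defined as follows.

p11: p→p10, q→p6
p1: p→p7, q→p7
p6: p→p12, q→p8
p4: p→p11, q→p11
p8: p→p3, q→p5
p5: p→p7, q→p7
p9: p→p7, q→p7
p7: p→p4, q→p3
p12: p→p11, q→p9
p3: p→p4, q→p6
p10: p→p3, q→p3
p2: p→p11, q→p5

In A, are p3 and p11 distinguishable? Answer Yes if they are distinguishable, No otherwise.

No

First remove the unreachable states {p1,p2}; 10 states remain.
Start with accepting vs non-accepting: {p4,p5,p9,p10} | {p3,p6,p7,p8,p11,p12}.
On input p, block {p3,p6,p7,p8,p11,p12} splits into {p3,p7,p11} and {p6,p8,p12}.
Refine {p3,p7,p11} on symbol q: members go to different blocks, giving {p3,p11} and {p7}.
Refine {p4,p5,p9,p10} on symbol p: members go to different blocks, giving {p4,p10} and {p5,p9}.
On input p, block {p6,p8,p12} splits into {p8,p12} and {p6}.
Stable partition: {p4,p10} | {p3,p11} | {p8,p12} | {p7} | {p5,p9} | {p6} — 6 equivalence classes.
p3 and p11 lie in the same block of the stable partition, so they are equivalent — no string distinguishes them.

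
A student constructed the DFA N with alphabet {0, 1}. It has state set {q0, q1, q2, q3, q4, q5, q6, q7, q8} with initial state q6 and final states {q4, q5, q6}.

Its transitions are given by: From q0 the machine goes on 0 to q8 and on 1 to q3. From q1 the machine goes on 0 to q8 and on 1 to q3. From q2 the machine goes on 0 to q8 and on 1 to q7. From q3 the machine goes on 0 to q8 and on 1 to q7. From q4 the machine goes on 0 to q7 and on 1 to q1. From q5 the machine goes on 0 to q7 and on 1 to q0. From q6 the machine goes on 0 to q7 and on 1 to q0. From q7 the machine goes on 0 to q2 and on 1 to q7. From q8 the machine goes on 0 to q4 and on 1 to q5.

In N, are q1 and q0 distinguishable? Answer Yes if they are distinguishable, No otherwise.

Initial partition by acceptance: {q4,q5,q6} | {q0,q1,q2,q3,q7,q8}.
Refine {q0,q1,q2,q3,q7,q8} on symbol 0: members go to different blocks, giving {q0,q1,q2,q3,q7} and {q8}.
On input 0, block {q0,q1,q2,q3,q7} splits into {q0,q1,q2,q3} and {q7}.
Refine {q0,q1,q2,q3} on symbol 1: members go to different blocks, giving {q0,q1} and {q2,q3}.
The partition is now stable with 5 blocks: {q4,q5,q6} | {q0,q1} | {q8} | {q7} | {q2,q3}.
q1 and q0 lie in the same block of the stable partition, so they are equivalent — no string distinguishes them.

No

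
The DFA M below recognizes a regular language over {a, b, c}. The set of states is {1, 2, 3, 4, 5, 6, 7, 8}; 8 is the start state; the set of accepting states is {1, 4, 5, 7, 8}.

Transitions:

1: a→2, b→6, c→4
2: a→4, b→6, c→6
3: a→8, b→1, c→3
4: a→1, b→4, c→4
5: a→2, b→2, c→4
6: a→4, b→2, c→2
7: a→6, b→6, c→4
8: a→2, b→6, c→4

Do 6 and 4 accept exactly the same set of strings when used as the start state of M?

No

First remove the unreachable states {3,5,7}; 5 states remain.
P0 = {1,4,8} | {2,6}.
Split {1,4,8} by δ(·,a) → {1,8} and {4}.
Stable partition: {1,8} | {2,6} | {4} — 3 equivalence classes.
6 and 4 end up in different blocks, so they are distinguishable. For instance, the string 'ε' is accepted from only 4.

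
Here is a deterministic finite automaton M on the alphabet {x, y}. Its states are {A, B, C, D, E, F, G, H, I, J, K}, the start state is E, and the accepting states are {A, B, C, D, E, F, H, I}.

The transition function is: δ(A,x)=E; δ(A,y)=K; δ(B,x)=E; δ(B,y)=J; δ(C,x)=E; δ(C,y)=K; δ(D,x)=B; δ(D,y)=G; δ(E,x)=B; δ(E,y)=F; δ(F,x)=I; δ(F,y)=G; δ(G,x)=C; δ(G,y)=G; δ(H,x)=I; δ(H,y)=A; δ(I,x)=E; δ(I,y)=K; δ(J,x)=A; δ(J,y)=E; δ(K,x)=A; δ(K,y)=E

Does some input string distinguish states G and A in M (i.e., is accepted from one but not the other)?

Yes

Reachable states from the start: {A,B,C,E,F,G,I,J,K}. Unreachable: {D,H} — drop them.
Initial partition by acceptance: {A,B,C,E,F,I} | {G,J,K}.
On input y, block {A,B,C,E,F,I} splits into {A,B,C,F,I} and {E}.
Refine {A,B,C,F,I} on symbol x: members go to different blocks, giving {A,B,C,I} and {F}.
Split {G,J,K} by δ(·,y) → {J,K} and {G}.
The partition is now stable with 5 blocks: {A,B,C,I} | {J,K} | {E} | {F} | {G}.
G and A end up in different blocks, so they are distinguishable. For instance, the string 'ε' is accepted from only A.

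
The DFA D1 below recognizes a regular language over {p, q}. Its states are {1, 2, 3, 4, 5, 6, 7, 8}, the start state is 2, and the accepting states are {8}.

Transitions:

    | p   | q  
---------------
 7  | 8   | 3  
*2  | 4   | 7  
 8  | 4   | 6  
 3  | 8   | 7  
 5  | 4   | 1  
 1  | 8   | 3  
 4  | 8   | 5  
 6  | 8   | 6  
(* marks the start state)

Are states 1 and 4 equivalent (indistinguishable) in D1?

P0 = {8} | {1,2,3,4,5,6,7}.
Refine {1,2,3,4,5,6,7} on symbol p: members go to different blocks, giving {1,3,4,6,7} and {2,5}.
On input q, block {1,3,4,6,7} splits into {1,3,6,7} and {4}.
Stable partition: {8} | {1,3,6,7} | {2,5} | {4} — 4 equivalence classes.
1 and 4 end up in different blocks, so they are distinguishable. For instance, the string 'qp' is accepted from only 1.

No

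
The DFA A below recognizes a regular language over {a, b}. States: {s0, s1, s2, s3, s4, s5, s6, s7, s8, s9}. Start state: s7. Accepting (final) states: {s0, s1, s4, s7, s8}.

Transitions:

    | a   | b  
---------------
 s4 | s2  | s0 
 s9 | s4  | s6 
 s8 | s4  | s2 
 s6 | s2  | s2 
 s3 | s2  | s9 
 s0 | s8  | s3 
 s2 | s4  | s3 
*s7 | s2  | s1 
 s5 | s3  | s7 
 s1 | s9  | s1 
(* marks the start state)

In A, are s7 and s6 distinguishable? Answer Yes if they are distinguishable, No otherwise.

Yes

States {s5} cannot be reached from the start state, so discard them.
P0 = {s0,s1,s4,s7,s8} | {s2,s3,s6,s9}.
On input a, block {s0,s1,s4,s7,s8} splits into {s1,s4,s7} and {s0,s8}.
Split {s1,s4,s7} by δ(·,b) → {s1,s7} and {s4}.
Split {s2,s3,s6,s9} by δ(·,a) → {s2,s9} and {s3,s6}.
Split {s0,s8} by δ(·,a) → {s0} and {s8}.
The partition is now stable with 6 blocks: {s1,s7} | {s2,s9} | {s0} | {s4} | {s3,s6} | {s8}.
s7 and s6 end up in different blocks, so they are distinguishable. For instance, the string 'ε' is accepted from only s7.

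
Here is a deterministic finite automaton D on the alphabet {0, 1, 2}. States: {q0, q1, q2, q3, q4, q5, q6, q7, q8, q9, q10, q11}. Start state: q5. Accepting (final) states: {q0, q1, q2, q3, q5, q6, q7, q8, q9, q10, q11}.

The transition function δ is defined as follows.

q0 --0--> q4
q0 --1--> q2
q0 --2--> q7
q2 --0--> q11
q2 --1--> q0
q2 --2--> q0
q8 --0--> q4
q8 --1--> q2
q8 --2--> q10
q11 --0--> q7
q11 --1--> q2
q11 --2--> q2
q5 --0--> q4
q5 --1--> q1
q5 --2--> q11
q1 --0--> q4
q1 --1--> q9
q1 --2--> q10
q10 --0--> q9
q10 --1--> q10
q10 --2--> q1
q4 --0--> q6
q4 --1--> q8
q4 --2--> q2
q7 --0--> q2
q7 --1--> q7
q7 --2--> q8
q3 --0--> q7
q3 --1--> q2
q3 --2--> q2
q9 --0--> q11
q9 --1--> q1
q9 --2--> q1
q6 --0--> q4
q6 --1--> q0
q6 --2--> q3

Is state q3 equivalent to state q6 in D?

Start with accepting vs non-accepting: {q0,q1,q2,q3,q5,q6,q7,q8,q9,q10,q11} | {q4}.
On input 0, block {q0,q1,q2,q3,q5,q6,q7,q8,q9,q10,q11} splits into {q2,q3,q7,q9,q10,q11} and {q0,q1,q5,q6,q8}.
On input 1, block {q2,q3,q7,q9,q10,q11} splits into {q3,q7,q10,q11} and {q2,q9}.
On input 0, block {q3,q7,q10,q11} splits into {q3,q11} and {q7,q10}.
Refine {q0,q1,q5,q6,q8} on symbol 1: members go to different blocks, giving {q0,q1,q8} and {q5,q6}.
No further refinement is possible. Final partition (6 blocks): {q3,q11} | {q4} | {q0,q1,q8} | {q2,q9} | {q7,q10} | {q5,q6}.
q3 and q6 end up in different blocks, so they are distinguishable. For instance, the string '0' is accepted from only q3.

No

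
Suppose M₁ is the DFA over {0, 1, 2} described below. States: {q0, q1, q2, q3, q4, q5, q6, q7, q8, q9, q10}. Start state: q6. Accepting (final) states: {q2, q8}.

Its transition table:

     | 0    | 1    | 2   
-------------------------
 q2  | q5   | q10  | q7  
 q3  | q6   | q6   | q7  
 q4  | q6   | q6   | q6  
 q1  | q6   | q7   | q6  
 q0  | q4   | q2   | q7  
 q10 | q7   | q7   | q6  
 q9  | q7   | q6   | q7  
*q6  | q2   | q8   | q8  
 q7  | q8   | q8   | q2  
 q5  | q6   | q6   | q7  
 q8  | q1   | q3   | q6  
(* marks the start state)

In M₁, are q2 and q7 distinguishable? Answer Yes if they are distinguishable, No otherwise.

Reachable states from the start: {q1,q2,q3,q5,q6,q7,q8,q10}. Unreachable: {q0,q4,q9} — drop them.
Initial partition by acceptance: {q2,q8} | {q1,q3,q5,q6,q7,q10}.
On input 0, block {q1,q3,q5,q6,q7,q10} splits into {q1,q3,q5,q10} and {q6,q7}.
The partition is now stable with 3 blocks: {q2,q8} | {q1,q3,q5,q10} | {q6,q7}.
q2 and q7 end up in different blocks, so they are distinguishable. For instance, the string 'ε' is accepted from only q2.

Yes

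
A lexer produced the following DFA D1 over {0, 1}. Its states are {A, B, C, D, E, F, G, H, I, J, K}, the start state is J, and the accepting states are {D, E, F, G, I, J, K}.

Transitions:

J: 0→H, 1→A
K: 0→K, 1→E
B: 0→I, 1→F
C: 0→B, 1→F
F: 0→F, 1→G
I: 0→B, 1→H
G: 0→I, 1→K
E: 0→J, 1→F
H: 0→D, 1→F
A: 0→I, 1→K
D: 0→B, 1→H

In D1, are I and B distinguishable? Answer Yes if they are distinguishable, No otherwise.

States {C} cannot be reached from the start state, so discard them.
Start with accepting vs non-accepting: {D,E,F,G,I,J,K} | {A,B,H}.
Refine {D,E,F,G,I,J,K} on symbol 0: members go to different blocks, giving {E,F,G,K} and {D,I,J}.
Split {E,F,G,K} by δ(·,0) → {E,G} and {F,K}.
Stable partition: {E,G} | {A,B,H} | {D,I,J} | {F,K} — 4 equivalence classes.
I and B end up in different blocks, so they are distinguishable. For instance, the string 'ε' is accepted from only I.

Yes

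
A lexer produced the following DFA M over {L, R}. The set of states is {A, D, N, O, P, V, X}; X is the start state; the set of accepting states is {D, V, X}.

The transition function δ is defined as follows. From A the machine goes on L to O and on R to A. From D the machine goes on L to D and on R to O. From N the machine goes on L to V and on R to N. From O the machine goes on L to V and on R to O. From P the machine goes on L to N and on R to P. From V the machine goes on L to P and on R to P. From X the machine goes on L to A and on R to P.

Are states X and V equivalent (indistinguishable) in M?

Yes

Reachable states from the start: {A,N,O,P,V,X}. Unreachable: {D} — drop them.
P0 = {V,X} | {A,N,O,P}.
On input L, block {A,N,O,P} splits into {N,O} and {A,P}.
The partition is now stable with 3 blocks: {V,X} | {N,O} | {A,P}.
X and V lie in the same block of the stable partition, so they are equivalent — no string distinguishes them.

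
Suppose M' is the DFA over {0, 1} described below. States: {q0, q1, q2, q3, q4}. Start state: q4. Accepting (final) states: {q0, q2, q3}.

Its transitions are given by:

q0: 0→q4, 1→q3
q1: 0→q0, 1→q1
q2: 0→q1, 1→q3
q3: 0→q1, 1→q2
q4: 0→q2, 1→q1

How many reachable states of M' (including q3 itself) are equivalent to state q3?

All states are reachable from the start state.
P0 = {q0,q2,q3} | {q1,q4}.
No further refinement is possible. Final partition (2 blocks): {q0,q2,q3} | {q1,q4}.
The equivalence class containing q3 is {q0,q2,q3}, of size 3.

3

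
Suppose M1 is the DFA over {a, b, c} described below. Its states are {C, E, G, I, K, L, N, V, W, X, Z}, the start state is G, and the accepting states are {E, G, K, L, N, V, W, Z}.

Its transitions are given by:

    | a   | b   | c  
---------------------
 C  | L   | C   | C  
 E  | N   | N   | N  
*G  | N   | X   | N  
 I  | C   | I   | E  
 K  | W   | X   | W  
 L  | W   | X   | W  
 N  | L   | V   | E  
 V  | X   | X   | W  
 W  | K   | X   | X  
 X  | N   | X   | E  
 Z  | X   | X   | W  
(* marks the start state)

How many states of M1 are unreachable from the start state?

No path from G leads to C, I, Z; the other 8 states are all reachable.

3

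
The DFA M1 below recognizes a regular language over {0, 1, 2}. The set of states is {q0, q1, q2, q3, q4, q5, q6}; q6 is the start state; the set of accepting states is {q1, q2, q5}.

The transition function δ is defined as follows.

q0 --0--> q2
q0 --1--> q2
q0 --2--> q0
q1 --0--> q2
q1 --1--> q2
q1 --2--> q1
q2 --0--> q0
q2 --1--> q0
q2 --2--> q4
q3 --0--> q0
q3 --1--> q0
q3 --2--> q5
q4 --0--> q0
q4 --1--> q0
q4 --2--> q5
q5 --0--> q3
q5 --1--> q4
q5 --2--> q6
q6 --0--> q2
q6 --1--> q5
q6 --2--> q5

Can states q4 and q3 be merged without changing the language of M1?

Reachable states from the start: {q0,q2,q3,q4,q5,q6}. Unreachable: {q1} — drop them.
Initial partition by acceptance: {q2,q5} | {q0,q3,q4,q6}.
Split {q0,q3,q4,q6} by δ(·,0) → {q0,q6} and {q3,q4}.
Refine {q2,q5} on symbol 0: members go to different blocks, giving {q2} and {q5}.
On input 1, block {q0,q6} splits into {q0} and {q6}.
The partition is now stable with 5 blocks: {q2} | {q0} | {q3,q4} | {q5} | {q6}.
q4 and q3 lie in the same block of the stable partition, so they are equivalent — no string distinguishes them.

Yes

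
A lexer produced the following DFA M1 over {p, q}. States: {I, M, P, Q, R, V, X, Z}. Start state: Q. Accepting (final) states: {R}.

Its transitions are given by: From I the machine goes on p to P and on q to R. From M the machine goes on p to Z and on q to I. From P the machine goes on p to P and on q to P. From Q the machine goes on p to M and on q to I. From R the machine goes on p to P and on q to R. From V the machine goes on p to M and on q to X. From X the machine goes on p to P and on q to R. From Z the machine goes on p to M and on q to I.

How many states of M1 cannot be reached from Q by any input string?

No path from Q leads to V, X; the other 6 states are all reachable.

2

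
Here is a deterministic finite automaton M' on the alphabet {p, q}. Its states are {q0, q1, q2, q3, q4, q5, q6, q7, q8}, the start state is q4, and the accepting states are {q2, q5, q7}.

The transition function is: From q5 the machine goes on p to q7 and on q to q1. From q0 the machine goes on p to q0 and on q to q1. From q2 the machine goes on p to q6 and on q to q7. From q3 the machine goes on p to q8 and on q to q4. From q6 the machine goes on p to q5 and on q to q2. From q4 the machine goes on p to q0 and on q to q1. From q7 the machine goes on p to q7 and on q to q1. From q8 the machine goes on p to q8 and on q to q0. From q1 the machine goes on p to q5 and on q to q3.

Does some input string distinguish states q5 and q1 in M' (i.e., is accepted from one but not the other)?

Reachable states from the start: {q0,q1,q3,q4,q5,q7,q8}. Unreachable: {q2,q6} — drop them.
P0 = {q5,q7} | {q0,q1,q3,q4,q8}.
Split {q0,q1,q3,q4,q8} by δ(·,p) → {q0,q3,q4,q8} and {q1}.
Refine {q0,q3,q4,q8} on symbol q: members go to different blocks, giving {q0,q4} and {q3,q8}.
No further refinement is possible. Final partition (4 blocks): {q5,q7} | {q0,q4} | {q1} | {q3,q8}.
q5 and q1 end up in different blocks, so they are distinguishable. For instance, the string 'ε' is accepted from only q5.

Yes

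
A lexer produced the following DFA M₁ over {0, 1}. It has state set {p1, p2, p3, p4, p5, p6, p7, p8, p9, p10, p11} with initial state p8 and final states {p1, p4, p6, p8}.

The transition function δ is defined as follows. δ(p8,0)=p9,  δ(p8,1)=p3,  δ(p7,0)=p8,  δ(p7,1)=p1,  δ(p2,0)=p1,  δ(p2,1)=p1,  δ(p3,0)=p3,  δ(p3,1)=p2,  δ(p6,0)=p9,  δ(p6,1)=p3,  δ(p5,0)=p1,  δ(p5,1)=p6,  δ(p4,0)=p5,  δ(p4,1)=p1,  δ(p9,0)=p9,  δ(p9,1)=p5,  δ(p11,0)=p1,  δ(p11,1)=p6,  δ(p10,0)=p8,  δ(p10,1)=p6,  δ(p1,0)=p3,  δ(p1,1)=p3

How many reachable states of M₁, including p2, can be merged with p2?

2

Reachable states from the start: {p1,p2,p3,p5,p6,p8,p9}. Unreachable: {p4,p7,p10,p11} — drop them.
P0 = {p1,p6,p8} | {p2,p3,p5,p9}.
On input 0, block {p2,p3,p5,p9} splits into {p2,p5} and {p3,p9}.
Stable partition: {p1,p6,p8} | {p2,p5} | {p3,p9} — 3 equivalence classes.
State p2 belongs to the block {p2,p5}, which has 2 states.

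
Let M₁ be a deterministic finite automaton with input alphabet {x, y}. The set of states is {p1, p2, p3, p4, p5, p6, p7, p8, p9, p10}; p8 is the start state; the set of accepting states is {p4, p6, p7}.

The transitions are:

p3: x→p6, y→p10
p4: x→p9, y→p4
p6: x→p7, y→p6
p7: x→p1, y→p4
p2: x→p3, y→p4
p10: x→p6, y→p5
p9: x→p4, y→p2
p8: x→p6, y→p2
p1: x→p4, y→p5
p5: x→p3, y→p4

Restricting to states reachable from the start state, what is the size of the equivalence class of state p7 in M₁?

Start with accepting vs non-accepting: {p4,p6,p7} | {p1,p2,p3,p5,p8,p9,p10}.
On input x, block {p4,p6,p7} splits into {p4,p7} and {p6}.
On input x, block {p1,p2,p3,p5,p8,p9,p10} splits into {p3,p8,p10} and {p1,p9} and {p2,p5}.
On input y, block {p3,p8,p10} splits into {p8,p10} and {p3}.
No further refinement is possible. Final partition (6 blocks): {p4,p7} | {p8,p10} | {p6} | {p1,p9} | {p2,p5} | {p3}.
The equivalence class containing p7 is {p4,p7}, of size 2.

2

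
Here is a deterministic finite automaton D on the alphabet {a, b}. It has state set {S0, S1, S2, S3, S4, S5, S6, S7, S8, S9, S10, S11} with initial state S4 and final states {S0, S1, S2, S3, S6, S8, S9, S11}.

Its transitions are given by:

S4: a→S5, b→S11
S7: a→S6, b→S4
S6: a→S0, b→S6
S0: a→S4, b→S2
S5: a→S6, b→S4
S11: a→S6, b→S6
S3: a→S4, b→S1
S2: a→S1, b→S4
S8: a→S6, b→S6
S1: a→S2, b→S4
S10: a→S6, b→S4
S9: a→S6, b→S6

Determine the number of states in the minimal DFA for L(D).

6

States {S3,S7,S8,S9,S10} cannot be reached from the start state, so discard them.
P0 = {S0,S1,S2,S6,S11} | {S4,S5}.
Split {S0,S1,S2,S6,S11} by δ(·,a) → {S1,S2,S6,S11} and {S0}.
Split {S1,S2,S6,S11} by δ(·,a) → {S1,S2,S11} and {S6}.
On input a, block {S1,S2,S11} splits into {S1,S2} and {S11}.
Split {S4,S5} by δ(·,a) → {S4} and {S5}.
Stable partition: {S1,S2} | {S4} | {S0} | {S6} | {S11} | {S5} — 6 equivalence classes.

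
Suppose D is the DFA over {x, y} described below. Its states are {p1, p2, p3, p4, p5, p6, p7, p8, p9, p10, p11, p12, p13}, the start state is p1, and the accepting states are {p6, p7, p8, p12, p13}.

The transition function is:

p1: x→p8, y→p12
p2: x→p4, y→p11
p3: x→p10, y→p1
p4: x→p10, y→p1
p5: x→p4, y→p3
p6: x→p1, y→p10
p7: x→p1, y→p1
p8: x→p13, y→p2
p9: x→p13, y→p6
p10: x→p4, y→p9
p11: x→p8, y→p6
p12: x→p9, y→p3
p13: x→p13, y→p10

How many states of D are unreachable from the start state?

2

Starting at p1 and following transitions, the reachable set is {p1, p2, p3, p4, p6, p8, p9, p10, p11, p12, p13}. That leaves p5, p7 unreachable — 2 in total.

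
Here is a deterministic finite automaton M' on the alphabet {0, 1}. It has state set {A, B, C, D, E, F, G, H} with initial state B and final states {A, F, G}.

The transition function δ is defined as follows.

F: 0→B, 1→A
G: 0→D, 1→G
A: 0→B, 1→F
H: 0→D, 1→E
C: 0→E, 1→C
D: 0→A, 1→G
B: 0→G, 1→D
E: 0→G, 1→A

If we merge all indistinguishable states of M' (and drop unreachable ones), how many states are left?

4

States {C,E,H} cannot be reached from the start state, so discard them.
Initial partition by acceptance: {A,F,G} | {B,D}.
Refine {B,D} on symbol 1: members go to different blocks, giving {B} and {D}.
Refine {A,F,G} on symbol 0: members go to different blocks, giving {A,F} and {G}.
Stable partition: {A,F} | {B} | {D} | {G} — 4 equivalence classes.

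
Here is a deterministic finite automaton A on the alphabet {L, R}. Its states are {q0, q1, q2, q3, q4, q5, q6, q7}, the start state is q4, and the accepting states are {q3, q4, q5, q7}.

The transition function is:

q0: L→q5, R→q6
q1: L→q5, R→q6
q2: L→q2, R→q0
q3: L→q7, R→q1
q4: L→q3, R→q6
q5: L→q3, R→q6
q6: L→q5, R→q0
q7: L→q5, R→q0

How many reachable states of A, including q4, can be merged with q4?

States {q2} cannot be reached from the start state, so discard them.
Start with accepting vs non-accepting: {q3,q4,q5,q7} | {q0,q1,q6}.
The partition is now stable with 2 blocks: {q3,q4,q5,q7} | {q0,q1,q6}.
State q4 belongs to the block {q3,q4,q5,q7}, which has 4 states.

4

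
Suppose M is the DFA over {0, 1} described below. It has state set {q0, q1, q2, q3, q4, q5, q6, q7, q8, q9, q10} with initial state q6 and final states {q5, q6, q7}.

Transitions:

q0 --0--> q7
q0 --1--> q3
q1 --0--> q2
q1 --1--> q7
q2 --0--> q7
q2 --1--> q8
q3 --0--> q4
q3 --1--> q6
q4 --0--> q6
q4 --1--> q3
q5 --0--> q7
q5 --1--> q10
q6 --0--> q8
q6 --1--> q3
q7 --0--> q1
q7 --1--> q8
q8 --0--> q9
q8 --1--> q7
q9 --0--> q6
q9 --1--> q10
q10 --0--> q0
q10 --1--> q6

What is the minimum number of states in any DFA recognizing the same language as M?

First remove the unreachable states {q5}; 10 states remain.
Initial partition by acceptance: {q6,q7} | {q0,q1,q2,q3,q4,q8,q9,q10}.
On input 0, block {q0,q1,q2,q3,q4,q8,q9,q10} splits into {q0,q2,q4,q9} and {q1,q3,q8,q10}.
Stable partition: {q6,q7} | {q0,q2,q4,q9} | {q1,q3,q8,q10} — 3 equivalence classes.

3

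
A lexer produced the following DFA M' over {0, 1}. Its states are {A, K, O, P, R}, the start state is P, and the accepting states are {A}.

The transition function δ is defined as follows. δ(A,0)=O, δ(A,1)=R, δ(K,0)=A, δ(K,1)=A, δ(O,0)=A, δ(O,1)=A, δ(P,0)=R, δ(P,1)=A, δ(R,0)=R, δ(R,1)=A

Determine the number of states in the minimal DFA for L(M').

3

First remove the unreachable states {K}; 4 states remain.
Initial partition by acceptance: {A} | {O,P,R}.
Refine {O,P,R} on symbol 0: members go to different blocks, giving {P,R} and {O}.
The partition is now stable with 3 blocks: {A} | {P,R} | {O}.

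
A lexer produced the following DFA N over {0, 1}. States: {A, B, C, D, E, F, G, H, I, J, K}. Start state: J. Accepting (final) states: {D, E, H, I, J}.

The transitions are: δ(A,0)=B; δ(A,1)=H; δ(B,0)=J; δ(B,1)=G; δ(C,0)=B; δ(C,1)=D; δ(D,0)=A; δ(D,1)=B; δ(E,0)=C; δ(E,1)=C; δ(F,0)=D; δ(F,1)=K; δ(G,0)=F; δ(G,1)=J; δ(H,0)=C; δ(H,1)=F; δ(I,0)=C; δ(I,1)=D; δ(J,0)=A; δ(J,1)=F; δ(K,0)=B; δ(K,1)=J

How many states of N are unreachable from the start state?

No path from J leads to E, I; the other 9 states are all reachable.

2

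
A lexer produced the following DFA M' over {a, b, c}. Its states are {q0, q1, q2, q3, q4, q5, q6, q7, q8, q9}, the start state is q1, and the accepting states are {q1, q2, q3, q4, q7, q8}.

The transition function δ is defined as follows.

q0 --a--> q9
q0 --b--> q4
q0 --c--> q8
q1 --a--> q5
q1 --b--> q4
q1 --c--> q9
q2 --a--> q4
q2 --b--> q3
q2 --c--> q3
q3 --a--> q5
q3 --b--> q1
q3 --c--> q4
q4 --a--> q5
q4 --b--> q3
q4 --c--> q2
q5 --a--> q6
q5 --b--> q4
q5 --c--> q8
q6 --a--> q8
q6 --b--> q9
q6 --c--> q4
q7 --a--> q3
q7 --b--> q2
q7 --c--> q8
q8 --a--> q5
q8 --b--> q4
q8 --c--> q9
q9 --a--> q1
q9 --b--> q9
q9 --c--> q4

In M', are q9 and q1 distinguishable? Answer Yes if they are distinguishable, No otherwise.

States {q0,q7} cannot be reached from the start state, so discard them.
Initial partition by acceptance: {q1,q2,q3,q4,q8} | {q5,q6,q9}.
Refine {q1,q2,q3,q4,q8} on symbol a: members go to different blocks, giving {q1,q3,q4,q8} and {q2}.
Refine {q1,q3,q4,q8} on symbol c: members go to different blocks, giving {q1,q8} and {q3} and {q4}.
Refine {q5,q6,q9} on symbol a: members go to different blocks, giving {q6,q9} and {q5}.
No further refinement is possible. Final partition (6 blocks): {q1,q8} | {q6,q9} | {q2} | {q3} | {q4} | {q5}.
q9 and q1 end up in different blocks, so they are distinguishable. For instance, the string 'ε' is accepted from only q1.

Yes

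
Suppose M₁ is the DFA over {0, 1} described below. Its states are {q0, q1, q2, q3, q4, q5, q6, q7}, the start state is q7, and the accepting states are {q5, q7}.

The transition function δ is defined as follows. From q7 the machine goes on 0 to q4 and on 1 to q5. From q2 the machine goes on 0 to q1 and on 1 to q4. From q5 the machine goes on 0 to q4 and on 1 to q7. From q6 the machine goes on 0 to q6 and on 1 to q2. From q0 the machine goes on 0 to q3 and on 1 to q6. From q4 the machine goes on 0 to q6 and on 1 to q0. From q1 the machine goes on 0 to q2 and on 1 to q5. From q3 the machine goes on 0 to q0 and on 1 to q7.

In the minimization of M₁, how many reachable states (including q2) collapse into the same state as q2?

2

Start with accepting vs non-accepting: {q5,q7} | {q0,q1,q2,q3,q4,q6}.
On input 1, block {q0,q1,q2,q3,q4,q6} splits into {q0,q2,q4,q6} and {q1,q3}.
Refine {q0,q2,q4,q6} on symbol 0: members go to different blocks, giving {q0,q2} and {q4,q6}.
No further refinement is possible. Final partition (4 blocks): {q5,q7} | {q0,q2} | {q1,q3} | {q4,q6}.
The equivalence class containing q2 is {q0,q2}, of size 2.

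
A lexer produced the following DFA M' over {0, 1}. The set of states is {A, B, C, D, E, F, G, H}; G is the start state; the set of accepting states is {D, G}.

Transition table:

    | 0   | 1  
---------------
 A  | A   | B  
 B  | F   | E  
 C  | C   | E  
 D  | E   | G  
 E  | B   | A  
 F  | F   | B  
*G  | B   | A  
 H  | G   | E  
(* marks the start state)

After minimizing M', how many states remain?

States {C,D,H} cannot be reached from the start state, so discard them.
P0 = {G} | {A,B,E,F}.
Stable partition: {G} | {A,B,E,F} — 2 equivalence classes.

2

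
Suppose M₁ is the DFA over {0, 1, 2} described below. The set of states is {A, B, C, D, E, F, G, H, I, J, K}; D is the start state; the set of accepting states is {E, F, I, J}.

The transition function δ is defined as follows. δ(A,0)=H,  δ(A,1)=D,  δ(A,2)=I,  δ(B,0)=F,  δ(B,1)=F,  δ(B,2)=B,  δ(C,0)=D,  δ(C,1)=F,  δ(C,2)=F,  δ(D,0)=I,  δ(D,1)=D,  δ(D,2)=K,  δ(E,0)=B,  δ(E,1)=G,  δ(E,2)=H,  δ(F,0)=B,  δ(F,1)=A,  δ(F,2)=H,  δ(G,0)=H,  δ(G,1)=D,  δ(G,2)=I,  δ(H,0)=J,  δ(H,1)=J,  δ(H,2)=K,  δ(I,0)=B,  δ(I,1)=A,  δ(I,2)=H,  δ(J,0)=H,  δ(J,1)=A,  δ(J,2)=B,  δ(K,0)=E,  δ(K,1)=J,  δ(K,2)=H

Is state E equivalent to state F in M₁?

States {C} cannot be reached from the start state, so discard them.
Start with accepting vs non-accepting: {E,F,I,J} | {A,B,D,G,H,K}.
Split {A,B,D,G,H,K} by δ(·,0) → {B,D,H,K} and {A,G}.
On input 1, block {B,D,H,K} splits into {B,H,K} and {D}.
The partition is now stable with 4 blocks: {E,F,I,J} | {B,H,K} | {A,G} | {D}.
E and F lie in the same block of the stable partition, so they are equivalent — no string distinguishes them.

Yes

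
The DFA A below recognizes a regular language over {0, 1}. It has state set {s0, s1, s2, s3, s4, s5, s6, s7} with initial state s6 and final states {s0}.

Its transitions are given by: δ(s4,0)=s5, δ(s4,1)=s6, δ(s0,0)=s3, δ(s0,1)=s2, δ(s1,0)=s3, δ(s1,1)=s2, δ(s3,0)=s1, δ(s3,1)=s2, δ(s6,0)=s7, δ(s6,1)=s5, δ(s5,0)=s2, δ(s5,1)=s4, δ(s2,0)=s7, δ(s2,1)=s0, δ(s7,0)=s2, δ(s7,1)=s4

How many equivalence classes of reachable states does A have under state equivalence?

Every state is reachable, so we keep all 8.
Initial partition by acceptance: {s0} | {s1,s2,s3,s4,s5,s6,s7}.
Refine {s1,s2,s3,s4,s5,s6,s7} on symbol 1: members go to different blocks, giving {s1,s3,s4,s5,s6,s7} and {s2}.
Split {s1,s3,s4,s5,s6,s7} by δ(·,0) → {s1,s3,s4,s6} and {s5,s7}.
Refine {s1,s3,s4,s6} on symbol 0: members go to different blocks, giving {s1,s3} and {s4,s6}.
Refine {s4,s6} on symbol 1: members go to different blocks, giving {s4} and {s6}.
The partition is now stable with 6 blocks: {s0} | {s1,s3} | {s2} | {s5,s7} | {s4} | {s6}.

6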